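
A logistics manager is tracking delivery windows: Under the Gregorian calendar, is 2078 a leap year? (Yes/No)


Year: 2078
Divisible by 4? 2078 / 4 = 519.5 -> No
Not divisible by 4, so NOT a leap year

No


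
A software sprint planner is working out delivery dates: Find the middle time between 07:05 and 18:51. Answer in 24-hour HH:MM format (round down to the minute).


Start time: 07:05 = 425 minutes from midnight
End time: 18:51 = 1131 minutes from midnight
Sum: 425 + 1131 = 1556
Midpoint: 1556 / 2 = 778 minutes
Convert: 778 / 60 = 12 hours, 58 minutes
Result: 12:58

12:58


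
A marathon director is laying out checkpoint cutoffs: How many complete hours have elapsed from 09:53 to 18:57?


Start: 09:53
End: 18:57
Hour difference: 18 - 9 = 9 hours
Minute difference: 57 - 53 = 4 minutes
Total minutes: 544
Complete hours: 544 / 60 = 9 (remainder 4)

9


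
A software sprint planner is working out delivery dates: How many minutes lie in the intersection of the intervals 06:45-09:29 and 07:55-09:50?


Interval A: [405, 569] minutes from midnight
Interval B: [475, 590] minutes from midnight
Overlap start = max(405, 475) = 475
Overlap end = min(569, 590) = 569
Overlap = 569 - 475 = 94 minutes

94


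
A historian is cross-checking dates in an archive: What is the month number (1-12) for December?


Calendar month order:
11. November
12. December <--
December is month number 12

12


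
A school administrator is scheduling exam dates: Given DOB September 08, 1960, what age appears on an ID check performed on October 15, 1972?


Birth: 1960-09-08
Reference: 1972-10-15
Year difference: 1972 - 1960 = 12
Has birthday (09-08) occurred by 10-15? Yes
Age in full years: 12

12


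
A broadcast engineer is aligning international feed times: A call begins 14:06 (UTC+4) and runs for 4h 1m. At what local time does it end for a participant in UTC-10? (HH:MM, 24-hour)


Start: 14:06 in UTC+4
Step 1 - add duration:
  minutes: 6 + 1 = 7
  hours: 14 + 4 + 0 = 18
  end in UTC+4: 18:07
Step 2 - convert UTC+4 -> UTC-10:
  offset difference: -10 - (4) = -14 hours
  18 + (-14) = 4 -> mod 24 = 4
Result: 04:07 in UTC-10

04:07


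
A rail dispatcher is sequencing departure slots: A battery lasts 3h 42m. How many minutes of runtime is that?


Hours: 3
Extra minutes: 42
Minutes per hour: 60
Hours to minutes: 3 x 60 = 180
Total: 180 + 42 = 222

222


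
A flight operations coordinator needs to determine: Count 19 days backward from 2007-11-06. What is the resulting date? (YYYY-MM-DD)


Start: 2007-11-06
Subtracting 19 days
Days already passed in November: 6
After going back through November: 13 more days to subtract
October 2007 has 31 days, need 13
Result: 2007-10-18

2007-10-18


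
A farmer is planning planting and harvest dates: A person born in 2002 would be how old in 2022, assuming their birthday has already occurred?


Birth year: 2002
Current year: 2022
Age = current year - birth year
Age = 2022 - 2002 = 20

20


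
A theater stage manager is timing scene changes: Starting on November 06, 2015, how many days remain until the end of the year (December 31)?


Start: November 06, 2015
End: December 31, 2015
Days left in November: 24
December: 31
Sum of remaining months: 31
Total: 24 + 31 = 55

55


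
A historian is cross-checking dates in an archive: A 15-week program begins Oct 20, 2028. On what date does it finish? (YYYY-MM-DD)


Start: 2028-10-20
Weeks to add: 15
Convert to days: 15 x 7 = 105 days
Add 105 days to 2028-10-20
Result: 2029-02-02

2029-02-02


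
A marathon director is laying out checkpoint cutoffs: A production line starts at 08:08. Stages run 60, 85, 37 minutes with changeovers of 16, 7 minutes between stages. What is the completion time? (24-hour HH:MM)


Start: 08:08 = 488 min from midnight
  after task 1 (60 min): 09:08
  after break (16 min): 09:24
  after task 2 (85 min): 10:49
  after break (7 min): 10:56
  after task 3 (37 min): 11:33
Total elapsed: 205 minutes
End time: 11:33

11:33


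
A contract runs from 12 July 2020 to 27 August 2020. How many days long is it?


Start date: 2020-07-12
End date: 2020-08-27
Jul 2020: +20 days
Aug 2020: +26 days
Total: 46 days

46


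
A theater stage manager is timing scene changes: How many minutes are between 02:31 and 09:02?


Start time: 02:31 = 151 minutes from midnight
End time: 09:02 = 542 minutes from midnight
Difference: 542 - 151 = 391 minutes
That is 6 hours and 31 minutes

391


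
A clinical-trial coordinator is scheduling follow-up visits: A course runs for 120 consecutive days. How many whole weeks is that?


Total days: 120
Days per week: 7
Division: 120 / 7 = 17 remainder 1
Complete weeks: 17
Remaining days: 1

17


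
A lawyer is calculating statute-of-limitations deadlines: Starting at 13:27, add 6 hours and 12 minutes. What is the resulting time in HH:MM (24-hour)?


Start time: 13:27
Adding: 6 hours 12 minutes
Minutes: 27 + 12 = 39
Hours: 13 + 6 + 0 = 19
Result: 19:39

19:39


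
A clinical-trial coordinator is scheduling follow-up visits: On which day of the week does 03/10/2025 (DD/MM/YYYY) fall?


Date: 2025-10-03
January 1, 2025 is a Wednesday
Day of year: 276
Offset from Jan 1: 275 days
275 mod 7 = 2
Result: Friday

Friday


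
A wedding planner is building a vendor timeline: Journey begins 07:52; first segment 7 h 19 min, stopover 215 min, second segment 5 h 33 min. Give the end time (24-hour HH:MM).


Depart: 07:52
Leg 1: +439 min -> 15:11
Layover: +215 min -> 18:46
Leg 2: +333 min -> 00:19
Total travel: 987 minutes = 16h 27m
Arrival: 00:19

00:19


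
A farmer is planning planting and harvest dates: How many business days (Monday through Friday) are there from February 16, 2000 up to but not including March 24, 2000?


Start: 2000-02-16 (Wednesday)
End (exclusive): 2000-03-24 (Friday)
Total calendar days: 37
Full weeks: 37 // 7 = 5 -> 25 weekdays
Remaining 2 days starting on Wednesday:
  Wed(w), Thu(w) -> 2 weekdays
Total business days: 25 + 2 = 27

27


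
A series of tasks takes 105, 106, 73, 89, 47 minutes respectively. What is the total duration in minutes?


Durations: 105, 106, 73, 89, 47
Running sum: 105
+ 106 = 211
+ 73 = 284
+ 89 = 373
+ 47 = 420
Total duration: 420 minutes
That is 7 hours and 0 minutes

420


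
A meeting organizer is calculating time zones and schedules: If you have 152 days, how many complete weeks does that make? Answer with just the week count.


Total days: 152
Days per week: 7
Division: 152 / 7 = 21 remainder 5
Complete weeks: 21
Remaining days: 5

21


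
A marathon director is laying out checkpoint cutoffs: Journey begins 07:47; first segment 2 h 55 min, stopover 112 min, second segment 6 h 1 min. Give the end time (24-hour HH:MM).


Depart: 07:47
Leg 1: +175 min -> 10:42
Layover: +112 min -> 12:34
Leg 2: +361 min -> 18:35
Total travel: 648 minutes = 10h 48m
Arrival: 18:35

18:35


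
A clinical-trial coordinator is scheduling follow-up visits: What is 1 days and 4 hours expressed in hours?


Days: 1
Extra hours: 4
Hours per day: 24
Days to hours: 1 x 24 = 24
Total: 24 + 4 = 28

28


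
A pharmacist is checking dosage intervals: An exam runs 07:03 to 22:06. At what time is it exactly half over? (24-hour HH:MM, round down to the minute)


Start time: 07:03 = 423 minutes from midnight
End time: 22:06 = 1326 minutes from midnight
Sum: 423 + 1326 = 1749
Midpoint: 1749 / 2 = 874 minutes
Convert: 874 / 60 = 14 hours, 34 minutes
Result: 14:34

14:34


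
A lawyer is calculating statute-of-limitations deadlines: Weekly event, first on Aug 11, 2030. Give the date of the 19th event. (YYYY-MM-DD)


First occurrence: 2030-08-11 (occurrence 1)
Each occurrence is 7 days after the previous.
Occurrence 19 is 18 weeks after the first.
18 weeks = 126 days
2030-08-11 + 126 days = 2030-12-15

2030-12-15


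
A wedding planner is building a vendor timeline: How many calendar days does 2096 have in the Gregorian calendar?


Year: 2096
Check leap year rules:
Divisible by 4? Yes
Divisible by 100? No
2096 is a leap year
Days: 366

366


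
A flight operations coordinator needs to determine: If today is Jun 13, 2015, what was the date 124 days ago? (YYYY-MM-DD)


Start: 2015-06-13
Subtracting 124 days
Days already passed in June: 13
After going back through June: 111 more days to subtract
May 2015: 31 days, 80 remaining
April 2015: 30 days, 50 remaining
March 2015: 31 days, 19 remaining
February 2015 has 28 days, need 19
Result: 2015-02-09

2015-02-09


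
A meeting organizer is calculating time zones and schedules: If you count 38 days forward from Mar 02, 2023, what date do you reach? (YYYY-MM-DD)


Start: 2023-03-02
Adding 38 days
Days remaining in March: 29
After March: 9 days still to add
April 2023 has 30 days, need 9
Result: 2023-04-09

2023-04-09


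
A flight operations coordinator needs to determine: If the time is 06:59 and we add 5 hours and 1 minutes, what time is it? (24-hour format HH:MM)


Start time: 06:59
Adding: 5 hours 1 minutes
Minutes: 59 + 1 = 60
Minute overflow: 60 >= 60, so carry 1 hour, minutes = 0
Hours: 6 + 5 + 1 = 12
Result: 12:00

12:00


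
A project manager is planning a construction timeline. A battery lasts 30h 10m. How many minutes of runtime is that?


Hours: 30
Extra minutes: 10
Minutes per hour: 60
Hours to minutes: 30 x 60 = 1800
Total: 1800 + 10 = 1810

1810


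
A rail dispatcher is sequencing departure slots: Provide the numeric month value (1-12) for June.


Calendar month order:
5. May
6. June <--
7. July
June is month number 6

6


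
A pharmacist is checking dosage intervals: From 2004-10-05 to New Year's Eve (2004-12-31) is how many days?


Start: October 05, 2004
End: December 31, 2004
Days left in October: 26
November: 30
December: 31
Sum of remaining months: 61
Total: 26 + 61 = 87

87


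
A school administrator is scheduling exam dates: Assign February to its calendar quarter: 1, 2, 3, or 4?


Month: February (month 2)
Q1: January-March (months 1-3)
Q2: April-June (months 4-6)
Q3: July-September (months 7-9)
Q4: October-December (months 10-12)
Month 2 falls in Q1

1


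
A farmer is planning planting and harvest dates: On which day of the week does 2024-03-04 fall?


Date: 2024-03-04
January 1, 2024 is a Monday
Day of year: 64
Offset from Jan 1: 63 days
63 mod 7 = 0
Result: Monday

Monday


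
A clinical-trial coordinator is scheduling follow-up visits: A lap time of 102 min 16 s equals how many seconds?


Minutes: 102
Seconds: 16
Convert minutes to seconds: 102 x 60 = 6120
Add remaining seconds: 6120 + 16 = 6136

6136


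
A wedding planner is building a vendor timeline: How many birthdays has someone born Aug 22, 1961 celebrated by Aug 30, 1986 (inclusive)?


Birth: 1961-08-22
Reference: 1986-08-30
Year difference: 1986 - 1961 = 25
Has birthday (08-22) occurred by 08-30? Yes
Age in full years: 25

25


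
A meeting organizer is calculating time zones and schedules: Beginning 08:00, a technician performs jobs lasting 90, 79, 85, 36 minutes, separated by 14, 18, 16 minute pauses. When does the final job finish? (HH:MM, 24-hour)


Start: 08:00 = 480 min from midnight
  after task 1 (90 min): 09:30
  after break (14 min): 09:44
  after task 2 (79 min): 11:03
  after break (18 min): 11:21
  after task 3 (85 min): 12:46
  after break (16 min): 13:02
  after task 4 (36 min): 13:38
Total elapsed: 338 minutes
End time: 13:38

13:38


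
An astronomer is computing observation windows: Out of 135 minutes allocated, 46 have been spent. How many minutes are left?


Total budget: 135 minutes
Time used: 46 minutes
Remaining: 135 - 46 = 89 minutes
Percent used: 34.1%
Percent remaining: 65.9%

89


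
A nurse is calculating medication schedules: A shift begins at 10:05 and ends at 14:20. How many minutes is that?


Start time: 10:05 = 605 minutes from midnight
End time: 14:20 = 860 minutes from midnight
Difference: 860 - 605 = 255 minutes
That is 4 hours and 15 minutes

255


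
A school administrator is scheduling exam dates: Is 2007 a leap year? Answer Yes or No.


Year: 2007
Divisible by 4? 2007 / 4 = 501.75 -> No
Not divisible by 4, so NOT a leap year

No


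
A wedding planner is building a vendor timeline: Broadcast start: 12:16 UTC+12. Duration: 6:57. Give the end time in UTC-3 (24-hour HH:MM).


Start: 12:16 in UTC+12
Step 1 - add duration:
  minutes: 16 + 57 = 73 (carry 1h)
  hours: 12 + 6 + 1 = 19
  end in UTC+12: 19:13
Step 2 - convert UTC+12 -> UTC-3:
  offset difference: -3 - (12) = -15 hours
  19 + (-15) = 4 -> mod 24 = 4
Result: 04:13 in UTC-3

04:13


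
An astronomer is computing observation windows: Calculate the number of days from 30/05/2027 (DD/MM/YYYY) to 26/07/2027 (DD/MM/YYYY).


Start date: 2027-05-30
End date: 2027-07-26
May 2027: +2 days
Jun 2027: +30 days
Jul 2027: +25 days
Total: 57 days

57


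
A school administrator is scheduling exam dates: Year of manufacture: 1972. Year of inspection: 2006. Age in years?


Birth year: 1972
Current year: 2006
Age = current year - birth year
Age = 2006 - 1972 = 34

34


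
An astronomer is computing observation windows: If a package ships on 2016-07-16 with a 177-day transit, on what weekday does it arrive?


Start: 2016-07-16 (Saturday)
Step 1 - find target date: add 177 days
  2016-07-16 + 177 days = 2017-01-09
Step 2 - day of week:
  177 mod 7 = 2
  Saturday + 2 days -> Monday
Result: Monday (2017-01-09)

Monday


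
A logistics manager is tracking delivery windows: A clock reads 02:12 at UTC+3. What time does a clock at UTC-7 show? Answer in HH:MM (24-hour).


Local time: 02:12 at UTC+3 (offset 3h)
Target zone: UTC-7 (offset -7h)
Difference: -7 - (3) = -10 hours
Calculation: 2 + (-10) = -8
Wraparound: (-8) mod 24 = 16
Result: 16:12

16:12


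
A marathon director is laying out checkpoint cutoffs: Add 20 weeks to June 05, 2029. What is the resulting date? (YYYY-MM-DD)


Start: 2029-06-05
Weeks to add: 20
Convert to days: 20 x 7 = 140 days
Add 140 days to 2029-06-05
Result: 2029-10-23

2029-10-23


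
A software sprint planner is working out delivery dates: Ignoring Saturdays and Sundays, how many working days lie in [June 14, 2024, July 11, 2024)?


Start: 2024-06-14 (Friday)
End (exclusive): 2024-07-11 (Thursday)
Total calendar days: 27
Full weeks: 27 // 7 = 3 -> 15 weekdays
Remaining 6 days starting on Friday:
  Fri(w), Sat(-), Sun(-), Mon(w), Tue(w), Wed(w) -> 4 weekdays
Total business days: 15 + 4 = 19

19


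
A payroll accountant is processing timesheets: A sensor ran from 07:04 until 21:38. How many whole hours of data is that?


Start: 07:04
End: 21:38
Hour difference: 21 - 7 = 14 hours
Minute difference: 38 - 4 = 34 minutes
Total minutes: 874
Complete hours: 874 / 60 = 14 (remainder 34)

14


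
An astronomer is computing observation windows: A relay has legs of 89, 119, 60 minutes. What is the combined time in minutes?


Durations: 89, 119, 60
Running sum: 89
+ 119 = 208
+ 60 = 268
Total duration: 268 minutes
That is 4 hours and 28 minutes

268


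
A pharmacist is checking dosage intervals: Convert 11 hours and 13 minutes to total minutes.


Hours: 11
Minutes: 13
Convert hours to minutes: 11 x 60 = 660
Add remaining minutes: 660 + 13 = 673

673


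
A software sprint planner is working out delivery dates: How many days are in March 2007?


Month: March
Year: 2007
March is a 31-day month
Total: 31 days

31


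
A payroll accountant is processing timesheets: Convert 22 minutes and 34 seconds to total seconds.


Minutes: 22
Extra seconds: 34
Seconds per minute: 60
Minutes to seconds: 22 x 60 = 1320
Total: 1320 + 34 = 1354

1354


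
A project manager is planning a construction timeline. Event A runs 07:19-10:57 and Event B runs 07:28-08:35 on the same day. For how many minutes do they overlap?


Interval A: [439, 657] minutes from midnight
Interval B: [448, 515] minutes from midnight
Overlap start = max(439, 448) = 448
Overlap end = min(657, 515) = 515
Overlap = 515 - 448 = 67 minutes

67


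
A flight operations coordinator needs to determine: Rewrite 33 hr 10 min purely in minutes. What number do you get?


Hours: 33
Extra minutes: 10
Minutes per hour: 60
Hours to minutes: 33 x 60 = 1980
Total: 1980 + 10 = 1990

1990


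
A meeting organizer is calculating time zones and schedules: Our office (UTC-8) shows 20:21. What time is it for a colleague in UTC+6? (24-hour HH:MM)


Local time: 20:21 at UTC-8 (offset -8h)
Target zone: UTC+6 (offset 6h)
Difference: 6 - (-8) = 14 hours
Calculation: 20 + (14) = 34
Wraparound: (34) mod 24 = 10
Result: 10:21

10:21


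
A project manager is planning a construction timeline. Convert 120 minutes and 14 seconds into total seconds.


Minutes: 120
Seconds: 14
Convert minutes to seconds: 120 x 60 = 7200
Add remaining seconds: 7200 + 14 = 7214

7214


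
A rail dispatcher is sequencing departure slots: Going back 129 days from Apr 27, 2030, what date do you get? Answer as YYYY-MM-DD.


Start: 2030-04-27
Subtracting 129 days
Days already passed in April: 27
After going back through April: 102 more days to subtract
March 2030: 31 days, 71 remaining
February 2030: 28 days, 43 remaining
January 2030: 31 days, 12 remaining
December 2029 has 31 days, need 12
Result: 2029-12-19

2029-12-19


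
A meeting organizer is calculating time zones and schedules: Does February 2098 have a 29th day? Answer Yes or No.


Year: 2098
Divisible by 4? 2098 / 4 = 524.5 -> No
Not divisible by 4, so NOT a leap year

No


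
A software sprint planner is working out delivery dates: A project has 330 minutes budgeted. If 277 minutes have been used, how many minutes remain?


Total budget: 330 minutes
Time used: 277 minutes
Remaining: 330 - 277 = 53 minutes
Percent used: 83.9%
Percent remaining: 16.1%

53


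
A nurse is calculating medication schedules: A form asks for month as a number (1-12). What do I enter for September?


Calendar month order:
8. August
9. September <--
10. October
September is month number 9

9


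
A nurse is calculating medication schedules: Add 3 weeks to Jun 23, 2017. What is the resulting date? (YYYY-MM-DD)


Start: 2017-06-23
Weeks to add: 3
Convert to days: 3 x 7 = 21 days
Add 21 days to 2017-06-23
Result: 2017-07-14

2017-07-14


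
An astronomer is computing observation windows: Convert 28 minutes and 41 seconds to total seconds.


Minutes: 28
Extra seconds: 41
Seconds per minute: 60
Minutes to seconds: 28 x 60 = 1680
Total: 1680 + 41 = 1721

1721


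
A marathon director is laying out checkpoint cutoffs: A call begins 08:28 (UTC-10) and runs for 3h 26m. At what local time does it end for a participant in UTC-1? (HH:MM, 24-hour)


Start: 08:28 in UTC-10
Step 1 - add duration:
  minutes: 28 + 26 = 54
  hours: 8 + 3 + 0 = 11
  end in UTC-10: 11:54
Step 2 - convert UTC-10 -> UTC-1:
  offset difference: -1 - (-10) = 9 hours
  11 + (9) = 20 -> mod 24 = 20
Result: 20:54 in UTC-1

20:54


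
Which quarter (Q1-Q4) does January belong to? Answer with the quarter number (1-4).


Month: January (month 1)
Q1: January-March (months 1-3)
Q2: April-June (months 4-6)
Q3: July-September (months 7-9)
Q4: October-December (months 10-12)
Month 1 falls in Q1

1


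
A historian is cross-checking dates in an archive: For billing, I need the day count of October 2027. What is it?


Month: October
Year: 2027
October is a 31-day month
Total: 31 days

31


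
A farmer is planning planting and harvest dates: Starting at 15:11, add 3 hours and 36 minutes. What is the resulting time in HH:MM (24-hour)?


Start time: 15:11
Adding: 3 hours 36 minutes
Minutes: 11 + 36 = 47
Hours: 15 + 3 + 0 = 18
Result: 18:47

18:47


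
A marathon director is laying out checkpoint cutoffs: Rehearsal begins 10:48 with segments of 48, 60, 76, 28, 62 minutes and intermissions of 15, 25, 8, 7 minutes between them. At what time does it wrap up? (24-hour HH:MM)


Start: 10:48 = 648 min from midnight
  after task 1 (48 min): 11:36
  after break (15 min): 11:51
  after task 2 (60 min): 12:51
  after break (25 min): 13:16
  after task 3 (76 min): 14:32
  after break (8 min): 14:40
  after task 4 (28 min): 15:08
  after break (7 min): 15:15
  after task 5 (62 min): 16:17
Total elapsed: 329 minutes
End time: 16:17

16:17


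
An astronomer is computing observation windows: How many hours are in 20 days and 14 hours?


Days: 20
Extra hours: 14
Hours per day: 24
Days to hours: 20 x 24 = 480
Total: 480 + 14 = 494

494


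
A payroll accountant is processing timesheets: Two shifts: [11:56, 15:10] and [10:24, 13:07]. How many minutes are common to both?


Interval A: [716, 910] minutes from midnight
Interval B: [624, 787] minutes from midnight
Overlap start = max(716, 624) = 716
Overlap end = min(910, 787) = 787
Overlap = 787 - 716 = 71 minutes

71


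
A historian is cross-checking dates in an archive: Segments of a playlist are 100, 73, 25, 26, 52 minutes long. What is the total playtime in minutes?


Durations: 100, 73, 25, 26, 52
Running sum: 100
+ 73 = 173
+ 25 = 198
+ 26 = 224
+ 52 = 276
Total duration: 276 minutes
That is 4 hours and 36 minutes

276


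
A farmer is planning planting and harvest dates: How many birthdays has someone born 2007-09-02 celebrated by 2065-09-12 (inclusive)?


Birth: 2007-09-02
Reference: 2065-09-12
Year difference: 2065 - 2007 = 58
Has birthday (09-02) occurred by 09-12? Yes
Age in full years: 58

58


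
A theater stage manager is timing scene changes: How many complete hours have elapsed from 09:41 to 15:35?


Start: 09:41
End: 15:35
Hour difference: 15 - 9 = 6 hours
Minute difference: 35 - 41 = -6 minutes
Total minutes: 354
Complete hours: 354 / 60 = 5 (remainder 54)

5


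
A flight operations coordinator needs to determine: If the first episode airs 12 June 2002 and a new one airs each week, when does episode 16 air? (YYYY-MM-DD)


First occurrence: 2002-06-12 (occurrence 1)
Each occurrence is 7 days after the previous.
Occurrence 16 is 15 weeks after the first.
15 weeks = 105 days
2002-06-12 + 105 days = 2002-09-25

2002-09-25


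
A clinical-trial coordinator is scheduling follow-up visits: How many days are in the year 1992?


Year: 1992
Check leap year rules:
Divisible by 4? Yes
Divisible by 100? No
1992 is a leap year
Days: 366

366


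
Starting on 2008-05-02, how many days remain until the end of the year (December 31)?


Start: May 02, 2008
End: December 31, 2008
Days left in May: 29
June: 30
July: 31
August: 31
September: 30
... plus remaining months
Sum of remaining months: 214
Total: 29 + 214 = 243

243


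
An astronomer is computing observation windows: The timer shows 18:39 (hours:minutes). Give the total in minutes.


Hours: 18
Minutes: 39
Convert hours to minutes: 18 x 60 = 1080
Add remaining minutes: 1080 + 39 = 1119

1119


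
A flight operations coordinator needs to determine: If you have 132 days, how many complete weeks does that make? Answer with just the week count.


Total days: 132
Days per week: 7
Division: 132 / 7 = 18 remainder 6
Complete weeks: 18
Remaining days: 6

18


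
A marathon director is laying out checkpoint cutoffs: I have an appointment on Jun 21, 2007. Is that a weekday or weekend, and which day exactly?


Date: 2007-06-21
January 1, 2007 is a Monday
Day of year: 172
Offset from Jan 1: 171 days
171 mod 7 = 3
Result: Thursday

Thursday


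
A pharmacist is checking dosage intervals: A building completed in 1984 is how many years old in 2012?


Birth year: 1984
Current year: 2012
Age = current year - birth year
Age = 2012 - 1984 = 28

28


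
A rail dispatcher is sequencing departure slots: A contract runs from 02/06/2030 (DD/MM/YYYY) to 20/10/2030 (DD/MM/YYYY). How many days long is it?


Start date: 2030-06-02
End date: 2030-10-20
Jun 2030: +29 days
Jul 2030: +31 days
Aug 2030: +31 days
Sep 2030: +30 days
Oct 2030: +19 days
Total: 140 days

140


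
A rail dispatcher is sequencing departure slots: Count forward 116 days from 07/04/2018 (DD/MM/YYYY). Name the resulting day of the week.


Start: 2018-04-07 (Saturday)
Step 1 - find target date: add 116 days
  2018-04-07 + 116 days = 2018-08-01
Step 2 - day of week:
  116 mod 7 = 4
  Saturday + 4 days -> Wednesday
Result: Wednesday (2018-08-01)

Wednesday


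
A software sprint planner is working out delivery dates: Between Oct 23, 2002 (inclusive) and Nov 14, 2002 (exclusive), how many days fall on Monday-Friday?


Start: 2002-10-23 (Wednesday)
End (exclusive): 2002-11-14 (Thursday)
Total calendar days: 22
Full weeks: 22 // 7 = 3 -> 15 weekdays
Remaining 1 days starting on Wednesday:
  Wed(w) -> 1 weekdays
Total business days: 15 + 1 = 16

16


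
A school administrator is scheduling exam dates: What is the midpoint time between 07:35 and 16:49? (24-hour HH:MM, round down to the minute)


Start time: 07:35 = 455 minutes from midnight
End time: 16:49 = 1009 minutes from midnight
Sum: 455 + 1009 = 1464
Midpoint: 1464 / 2 = 732 minutes
Convert: 732 / 60 = 12 hours, 12 minutes
Result: 12:12

12:12


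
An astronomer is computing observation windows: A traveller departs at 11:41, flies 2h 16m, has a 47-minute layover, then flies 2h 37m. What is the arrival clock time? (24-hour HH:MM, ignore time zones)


Depart: 11:41
Leg 1: +136 min -> 13:57
Layover: +47 min -> 14:44
Leg 2: +157 min -> 17:21
Total travel: 340 minutes = 5h 40m
Arrival: 17:21

17:21


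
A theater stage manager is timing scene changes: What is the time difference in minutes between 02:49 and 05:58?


Start time: 02:49 = 169 minutes from midnight
End time: 05:58 = 358 minutes from midnight
Difference: 358 - 169 = 189 minutes
That is 3 hours and 9 minutes

189


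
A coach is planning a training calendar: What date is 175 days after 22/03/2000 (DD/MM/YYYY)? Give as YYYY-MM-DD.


Start: 2000-03-22
Adding 175 days
Days remaining in March: 9
After March: 166 days still to add
April 2000: 30 days, 136 remaining
May 2000: 31 days, 105 remaining
June 2000: 30 days, 75 remaining
July 2000: 31 days, 44 remaining
Result: 2000-09-13

2000-09-13


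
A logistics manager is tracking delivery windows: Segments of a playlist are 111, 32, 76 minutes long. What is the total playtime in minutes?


Durations: 111, 32, 76
Running sum: 111
+ 32 = 143
+ 76 = 219
Total duration: 219 minutes
That is 3 hours and 39 minutes

219


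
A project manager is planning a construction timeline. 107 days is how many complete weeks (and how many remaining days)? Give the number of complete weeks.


Total days: 107
Days per week: 7
Division: 107 / 7 = 15 remainder 2
Complete weeks: 15
Remaining days: 2

15


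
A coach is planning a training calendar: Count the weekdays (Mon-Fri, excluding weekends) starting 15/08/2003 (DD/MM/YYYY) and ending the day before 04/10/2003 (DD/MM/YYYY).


Start: 2003-08-15 (Friday)
End (exclusive): 2003-10-04 (Saturday)
Total calendar days: 50
Full weeks: 50 // 7 = 7 -> 35 weekdays
Remaining 1 days starting on Friday:
  Fri(w) -> 1 weekdays
Total business days: 35 + 1 = 36

36


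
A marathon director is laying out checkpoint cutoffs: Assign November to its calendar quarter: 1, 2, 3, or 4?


Month: November (month 11)
Q1: January-March (months 1-3)
Q2: April-June (months 4-6)
Q3: July-September (months 7-9)
Q4: October-December (months 10-12)
Month 11 falls in Q4

4


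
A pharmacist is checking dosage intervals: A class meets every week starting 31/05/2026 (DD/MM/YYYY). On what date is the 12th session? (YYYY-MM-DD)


First occurrence: 2026-05-31 (occurrence 1)
Each occurrence is 7 days after the previous.
Occurrence 12 is 11 weeks after the first.
11 weeks = 77 days
2026-05-31 + 77 days = 2026-08-16

2026-08-16


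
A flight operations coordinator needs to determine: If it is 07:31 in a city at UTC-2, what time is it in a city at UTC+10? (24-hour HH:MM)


Local time: 07:31 at UTC-2 (offset -2h)
Target zone: UTC+10 (offset 10h)
Difference: 10 - (-2) = 12 hours
Calculation: 7 + (12) = 19
Result: 19:31

19:31


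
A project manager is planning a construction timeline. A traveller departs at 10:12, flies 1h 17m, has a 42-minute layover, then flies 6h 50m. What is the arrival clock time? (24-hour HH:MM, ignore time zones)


Depart: 10:12
Leg 1: +77 min -> 11:29
Layover: +42 min -> 12:11
Leg 2: +410 min -> 19:01
Total travel: 529 minutes = 8h 49m
Arrival: 19:01

19:01


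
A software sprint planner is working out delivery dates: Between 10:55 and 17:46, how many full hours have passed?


Start: 10:55
End: 17:46
Hour difference: 17 - 10 = 7 hours
Minute difference: 46 - 55 = -9 minutes
Total minutes: 411
Complete hours: 411 / 60 = 6 (remainder 51)

6


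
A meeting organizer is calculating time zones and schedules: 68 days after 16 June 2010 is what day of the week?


Start: 2010-06-16 (Wednesday)
Step 1 - find target date: add 68 days
  2010-06-16 + 68 days = 2010-08-23
Step 2 - day of week:
  68 mod 7 = 5
  Wednesday + 5 days -> Monday
Result: Monday (2010-08-23)

Monday


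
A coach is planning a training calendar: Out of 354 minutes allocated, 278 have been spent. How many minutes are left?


Total budget: 354 minutes
Time used: 278 minutes
Remaining: 354 - 278 = 76 minutes
Percent used: 78.5%
Percent remaining: 21.5%

76


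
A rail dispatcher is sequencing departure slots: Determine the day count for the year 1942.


Year: 1942
Check leap year rules:
Divisible by 4? No
1942 is not a leap year
Days: 365

365


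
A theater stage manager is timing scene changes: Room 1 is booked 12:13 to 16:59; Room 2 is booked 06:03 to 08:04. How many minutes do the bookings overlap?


Interval A: [733, 1019] minutes from midnight
Interval B: [363, 484] minutes from midnight
Overlap start = max(733, 363) = 733
Overlap end = min(1019, 484) = 484
End <= start, so the intervals do not overlap: 0 minutes

0


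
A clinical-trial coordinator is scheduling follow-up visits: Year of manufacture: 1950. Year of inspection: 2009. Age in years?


Birth year: 1950
Current year: 2009
Age = current year - birth year
Age = 2009 - 1950 = 59

59


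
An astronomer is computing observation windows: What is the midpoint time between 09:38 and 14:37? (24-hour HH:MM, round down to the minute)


Start time: 09:38 = 578 minutes from midnight
End time: 14:37 = 877 minutes from midnight
Sum: 578 + 877 = 1455
Midpoint: 1455 / 2 = 727 minutes
Convert: 727 / 60 = 12 hours, 7 minutes
Result: 12:07

12:07


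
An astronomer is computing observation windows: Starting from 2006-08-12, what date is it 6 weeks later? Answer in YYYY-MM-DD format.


Start: 2006-08-12
Weeks to add: 6
Convert to days: 6 x 7 = 42 days
Add 42 days to 2006-08-12
Result: 2006-09-23

2006-09-23


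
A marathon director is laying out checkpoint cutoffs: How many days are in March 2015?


Month: March
Year: 2015
March is a 31-day month
Total: 31 days

31


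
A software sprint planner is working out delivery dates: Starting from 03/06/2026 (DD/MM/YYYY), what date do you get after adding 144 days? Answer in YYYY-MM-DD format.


Start: 2026-06-03
Adding 144 days
Days remaining in June: 27
After June: 117 days still to add
July 2026: 31 days, 86 remaining
August 2026: 31 days, 55 remaining
September 2026: 30 days, 25 remaining
October 2026 has 31 days, need 25
Result: 2026-10-25

2026-10-25


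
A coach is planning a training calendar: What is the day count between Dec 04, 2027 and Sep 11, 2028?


Start date: 2027-12-04
End date: 2028-09-11
Dec 2027: +28 days
Jan 2028: +31 days
Feb 2028: +29 days
... (7 more months)
Total: 282 days

282


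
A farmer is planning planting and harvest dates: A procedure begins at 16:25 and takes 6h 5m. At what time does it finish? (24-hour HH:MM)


Start time: 16:25
Adding: 6 hours 5 minutes
Minutes: 25 + 5 = 30
Hours: 16 + 6 + 0 = 22
Result: 22:30

22:30


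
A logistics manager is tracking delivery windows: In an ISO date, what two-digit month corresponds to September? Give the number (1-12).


Calendar month order:
8. August
9. September <--
10. October
September is month number 9

9


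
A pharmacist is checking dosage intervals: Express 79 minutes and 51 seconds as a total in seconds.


Minutes: 79
Seconds: 51
Convert minutes to seconds: 79 x 60 = 4740
Add remaining seconds: 4740 + 51 = 4791

4791


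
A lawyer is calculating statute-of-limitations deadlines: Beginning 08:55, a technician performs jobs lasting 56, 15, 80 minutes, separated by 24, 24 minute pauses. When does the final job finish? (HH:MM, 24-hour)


Start: 08:55 = 535 min from midnight
  after task 1 (56 min): 09:51
  after break (24 min): 10:15
  after task 2 (15 min): 10:30
  after break (24 min): 10:54
  after task 3 (80 min): 12:14
Total elapsed: 199 minutes
End time: 12:14

12:14


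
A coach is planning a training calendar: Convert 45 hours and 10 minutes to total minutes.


Hours: 45
Minutes: 10
Convert hours to minutes: 45 x 60 = 2700
Add remaining minutes: 2700 + 10 = 2710

2710


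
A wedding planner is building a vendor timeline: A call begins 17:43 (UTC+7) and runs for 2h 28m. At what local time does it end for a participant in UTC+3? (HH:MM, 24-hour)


Start: 17:43 in UTC+7
Step 1 - add duration:
  minutes: 43 + 28 = 71 (carry 1h)
  hours: 17 + 2 + 1 = 20
  end in UTC+7: 20:11
Step 2 - convert UTC+7 -> UTC+3:
  offset difference: 3 - (7) = -4 hours
  20 + (-4) = 16 -> mod 24 = 16
Result: 16:11 in UTC+3

16:11


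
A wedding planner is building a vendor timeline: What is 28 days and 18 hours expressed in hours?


Days: 28
Extra hours: 18
Hours per day: 24
Days to hours: 28 x 24 = 672
Total: 672 + 18 = 690

690


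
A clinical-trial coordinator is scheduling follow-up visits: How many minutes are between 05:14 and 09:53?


Start time: 05:14 = 314 minutes from midnight
End time: 09:53 = 593 minutes from midnight
Difference: 593 - 314 = 279 minutes
That is 4 hours and 39 minutes

279


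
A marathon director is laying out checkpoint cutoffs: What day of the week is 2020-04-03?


Date: 2020-04-03
January 1, 2020 is a Wednesday
Day of year: 94
Offset from Jan 1: 93 days
93 mod 7 = 2
Result: Friday

Friday


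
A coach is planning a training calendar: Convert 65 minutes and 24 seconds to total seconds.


Minutes: 65
Extra seconds: 24
Seconds per minute: 60
Minutes to seconds: 65 x 60 = 3900
Total: 3900 + 24 = 3924

3924


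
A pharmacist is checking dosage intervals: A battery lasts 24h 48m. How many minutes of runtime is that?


Hours: 24
Extra minutes: 48
Minutes per hour: 60
Hours to minutes: 24 x 60 = 1440
Total: 1440 + 48 = 1488

1488


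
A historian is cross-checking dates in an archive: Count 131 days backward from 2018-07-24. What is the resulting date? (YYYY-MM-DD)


Start: 2018-07-24
Subtracting 131 days
Days already passed in July: 24
After going back through July: 107 more days to subtract
June 2018: 30 days, 77 remaining
May 2018: 31 days, 46 remaining
April 2018: 30 days, 16 remaining
March 2018 has 31 days, need 16
Result: 2018-03-15

2018-03-15


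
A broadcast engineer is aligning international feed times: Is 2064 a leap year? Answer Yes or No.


Year: 2064
Divisible by 4? 2064 / 4 = 516.0 -> Yes
Divisible by 100? 2064 / 100 = 20.64 -> No
Divisible by 4 but not 100, so it IS a leap year

Yes


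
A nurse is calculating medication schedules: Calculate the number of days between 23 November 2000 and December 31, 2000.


Start: November 23, 2000
End: December 31, 2000
Days left in November: 7
December: 31
Sum of remaining months: 31
Total: 7 + 31 = 38

38


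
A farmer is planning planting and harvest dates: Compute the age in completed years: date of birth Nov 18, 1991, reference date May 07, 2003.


Birth: 1991-11-18
Reference: 2003-05-07
Year difference: 2003 - 1991 = 12
Has birthday (11-18) occurred by 05-07? No
Birthday not yet reached this year -> subtract 1
Age in full years: 11

11


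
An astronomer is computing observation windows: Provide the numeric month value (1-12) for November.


Calendar month order:
10. October
11. November <--
12. December
November is month number 11

11


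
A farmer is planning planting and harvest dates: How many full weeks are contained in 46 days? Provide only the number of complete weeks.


Total days: 46
Days per week: 7
Division: 46 / 7 = 6 remainder 4
Complete weeks: 6
Remaining days: 4

6


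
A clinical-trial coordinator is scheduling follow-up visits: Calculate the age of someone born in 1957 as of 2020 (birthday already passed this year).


Birth year: 1957
Current year: 2020
Age = current year - birth year
Age = 2020 - 1957 = 63

63


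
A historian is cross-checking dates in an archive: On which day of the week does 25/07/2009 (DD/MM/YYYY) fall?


Date: 2009-07-25
January 1, 2009 is a Thursday
Day of year: 206
Offset from Jan 1: 205 days
205 mod 7 = 2
Result: Saturday

Saturday


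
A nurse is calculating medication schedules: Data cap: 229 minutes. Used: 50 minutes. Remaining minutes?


Total budget: 229 minutes
Time used: 50 minutes
Remaining: 229 - 50 = 179 minutes
Percent used: 21.8%
Percent remaining: 78.2%

179


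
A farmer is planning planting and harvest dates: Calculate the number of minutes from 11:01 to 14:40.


Start time: 11:01 = 661 minutes from midnight
End time: 14:40 = 880 minutes from midnight
Difference: 880 - 661 = 219 minutes
That is 3 hours and 39 minutes

219


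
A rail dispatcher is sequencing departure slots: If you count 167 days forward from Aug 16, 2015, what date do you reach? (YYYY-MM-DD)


Start: 2015-08-16
Adding 167 days
Days remaining in August: 15
After August: 152 days still to add
September 2015: 30 days, 122 remaining
October 2015: 31 days, 91 remaining
November 2015: 30 days, 61 remaining
December 2015: 31 days, 30 remaining
Result: 2016-01-30

2016-01-30


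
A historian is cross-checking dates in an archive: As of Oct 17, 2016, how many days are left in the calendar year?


Start: October 17, 2016
End: December 31, 2016
Days left in October: 14
November: 30
December: 31
Sum of remaining months: 61
Total: 14 + 61 = 75

75


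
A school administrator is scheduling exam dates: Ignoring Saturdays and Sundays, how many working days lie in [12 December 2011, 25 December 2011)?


Start: 2011-12-12 (Monday)
End (exclusive): 2011-12-25 (Sunday)
Total calendar days: 13
Full weeks: 13 // 7 = 1 -> 5 weekdays
Remaining 6 days starting on Monday:
  Mon(w), Tue(w), Wed(w), Thu(w), Fri(w), Sat(-) -> 5 weekdays
Total business days: 5 + 5 = 10

10


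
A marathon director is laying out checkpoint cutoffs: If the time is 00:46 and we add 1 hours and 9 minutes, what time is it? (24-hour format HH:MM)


Start time: 00:46
Adding: 1 hours 9 minutes
Minutes: 46 + 9 = 55
Hours: 0 + 1 + 0 = 1
Result: 01:55

01:55


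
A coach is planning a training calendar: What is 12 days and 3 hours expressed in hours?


Days: 12
Extra hours: 3
Hours per day: 24
Days to hours: 12 x 24 = 288
Total: 288 + 3 = 291

291


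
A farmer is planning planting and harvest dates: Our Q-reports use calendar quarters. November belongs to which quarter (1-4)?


Month: November (month 11)
Q1: January-March (months 1-3)
Q2: April-June (months 4-6)
Q3: July-September (months 7-9)
Q4: October-December (months 10-12)
Month 11 falls in Q4

4


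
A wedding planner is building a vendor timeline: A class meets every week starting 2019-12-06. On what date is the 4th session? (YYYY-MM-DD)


First occurrence: 2019-12-06 (occurrence 1)
Each occurrence is 7 days after the previous.
Occurrence 4 is 3 weeks after the first.
3 weeks = 21 days
2019-12-06 + 21 days = 2019-12-27

2019-12-27


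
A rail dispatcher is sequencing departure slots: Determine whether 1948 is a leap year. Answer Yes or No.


Year: 1948
Divisible by 4? 1948 / 4 = 487.0 -> Yes
Divisible by 100? 1948 / 100 = 19.48 -> No
Divisible by 4 but not 100, so it IS a leap year

Yes
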